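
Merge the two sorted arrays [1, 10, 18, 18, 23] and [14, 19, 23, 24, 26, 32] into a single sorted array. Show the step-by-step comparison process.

Merging process:

Compare 1 vs 14: take 1 from left. Merged: [1]
Compare 10 vs 14: take 10 from left. Merged: [1, 10]
Compare 18 vs 14: take 14 from right. Merged: [1, 10, 14]
Compare 18 vs 19: take 18 from left. Merged: [1, 10, 14, 18]
Compare 18 vs 19: take 18 from left. Merged: [1, 10, 14, 18, 18]
Compare 23 vs 19: take 19 from right. Merged: [1, 10, 14, 18, 18, 19]
Compare 23 vs 23: take 23 from left. Merged: [1, 10, 14, 18, 18, 19, 23]
Append remaining from right: [23, 24, 26, 32]. Merged: [1, 10, 14, 18, 18, 19, 23, 23, 24, 26, 32]

Final merged array: [1, 10, 14, 18, 18, 19, 23, 23, 24, 26, 32]
Total comparisons: 7

The merged array is [1, 10, 14, 18, 18, 19, 23, 23, 24, 26, 32], requiring 7 comparisons. The merge step runs in O(n) time where n is the total number of elements.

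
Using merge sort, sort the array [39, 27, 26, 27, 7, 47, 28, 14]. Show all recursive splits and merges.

Merge sort trace:

Split: [39, 27, 26, 27, 7, 47, 28, 14] -> [39, 27, 26, 27] and [7, 47, 28, 14]
  Split: [39, 27, 26, 27] -> [39, 27] and [26, 27]
    Split: [39, 27] -> [39] and [27]
    Merge: [39] + [27] -> [27, 39]
    Split: [26, 27] -> [26] and [27]
    Merge: [26] + [27] -> [26, 27]
  Merge: [27, 39] + [26, 27] -> [26, 27, 27, 39]
  Split: [7, 47, 28, 14] -> [7, 47] and [28, 14]
    Split: [7, 47] -> [7] and [47]
    Merge: [7] + [47] -> [7, 47]
    Split: [28, 14] -> [28] and [14]
    Merge: [28] + [14] -> [14, 28]
  Merge: [7, 47] + [14, 28] -> [7, 14, 28, 47]
Merge: [26, 27, 27, 39] + [7, 14, 28, 47] -> [7, 14, 26, 27, 27, 28, 39, 47]

Final sorted array: [7, 14, 26, 27, 27, 28, 39, 47]

The merge sort proceeds by recursively splitting the array and merging sorted halves.
After all merges, the sorted array is [7, 14, 26, 27, 27, 28, 39, 47].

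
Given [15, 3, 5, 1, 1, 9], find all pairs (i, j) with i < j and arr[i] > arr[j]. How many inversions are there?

Finding inversions in [15, 3, 5, 1, 1, 9]:

(0, 1): arr[0]=15 > arr[1]=3
(0, 2): arr[0]=15 > arr[2]=5
(0, 3): arr[0]=15 > arr[3]=1
(0, 4): arr[0]=15 > arr[4]=1
(0, 5): arr[0]=15 > arr[5]=9
(1, 3): arr[1]=3 > arr[3]=1
(1, 4): arr[1]=3 > arr[4]=1
(2, 3): arr[2]=5 > arr[3]=1
(2, 4): arr[2]=5 > arr[4]=1

Total inversions: 9

The array has 9 inversion(s): (0,1), (0,2), (0,3), (0,4), (0,5), (1,3), (1,4), (2,3), (2,4). Each pair (i,j) satisfies i < j and arr[i] > arr[j].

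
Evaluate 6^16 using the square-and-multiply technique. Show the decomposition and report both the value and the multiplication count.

Computing 6^16 by squaring (build up from 6^1; each line after the first costs one multiplication):

6^1 = 6
6^2 = (6^1)^2 = 6^2 = 36
6^4 = (6^2)^2 = 36^2 = 1296
6^8 = (6^4)^2 = 1296^2 = 1679616
6^16 = (6^8)^2 = 1679616^2 = 2821109907456

Result: 2821109907456
Multiplications needed: 4 (4 lines after 6^1)

6^16 = 2821109907456. Using exponentiation by squaring, this requires 4 multiplications. The key idea: if the exponent is even, square the half-power; if odd, multiply by the base once.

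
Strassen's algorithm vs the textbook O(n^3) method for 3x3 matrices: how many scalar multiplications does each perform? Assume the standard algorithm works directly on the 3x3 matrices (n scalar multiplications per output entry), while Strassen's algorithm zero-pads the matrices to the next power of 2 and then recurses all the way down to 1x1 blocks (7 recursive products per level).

Matrix multiplication for 3x3 matrices:

Strassen's algorithm requires power-of-2 dimensions. Pad 3x3 to 4x4 (next power of 2).

Standard algorithm: 3^3 = 27 multiplications
Strassen's algorithm: 7^(log2(4)) = 7^2 = 49 multiplications
Difference: 27 - 49 = -22 (Strassen uses MORE here due to padding overhead — for small or just-over-power-of-2 n, padding can outweigh the per-level savings)

Standard: 27 multiplications (3^3). Strassen: 49 multiplications (7^2, after padding to 4x4). Strassen reduces 8 recursive multiplications to 7 at each level.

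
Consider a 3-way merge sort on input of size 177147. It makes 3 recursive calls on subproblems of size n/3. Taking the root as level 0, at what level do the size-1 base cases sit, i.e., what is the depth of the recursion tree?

For divide and conquer with division factor 3:

Problem sizes at each level:
Level 0: 177147
Level 1: 59049
Level 2: 19683
Level 3: 6561
Level 4: 2187
Level 5: 729
Level 6: 243
Level 7: 81
Level 8: 27
Level 9: 9
Level 10: 3
Level 11: 1

The root is level 0 and the size-1 base case is level 11 (the tree spans levels 0 through 11, i.e. 12 levels counting the root), so the depth is the number of divisions: log_3(177147) = 11

The recursion tree depth is log_3(177147) = 11. At each level, the problem size is divided by 3, so it takes 11 divisions to reduce to a base case of size 1. The algorithm makes 3 recursive calls at each level.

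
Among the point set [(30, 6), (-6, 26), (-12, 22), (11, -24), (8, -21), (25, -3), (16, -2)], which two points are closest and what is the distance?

Computing all pairwise distances among 7 points:

d((30, 6), (-6, 26)) = 41.1825
d((30, 6), (-12, 22)) = 44.9444
d((30, 6), (11, -24)) = 35.5106
d((30, 6), (8, -21)) = 34.8281
d((30, 6), (25, -3)) = 10.2956
d((30, 6), (16, -2)) = 16.1245
d((-6, 26), (-12, 22)) = 7.2111
d((-6, 26), (11, -24)) = 52.811
d((-6, 26), (8, -21)) = 49.0408
d((-6, 26), (25, -3)) = 42.45
d((-6, 26), (16, -2)) = 35.609
d((-12, 22), (11, -24)) = 51.4296
d((-12, 22), (8, -21)) = 47.4236
d((-12, 22), (25, -3)) = 44.6542
d((-12, 22), (16, -2)) = 36.8782
d((11, -24), (8, -21)) = 4.2426 <-- minimum
d((11, -24), (25, -3)) = 25.2389
d((11, -24), (16, -2)) = 22.561
d((8, -21), (25, -3)) = 24.7588
d((8, -21), (16, -2)) = 20.6155
d((25, -3), (16, -2)) = 9.0554

Closest pair: (11, -24) and (8, -21) with distance 4.2426

The closest pair is (11, -24) and (8, -21) with Euclidean distance 4.2426. For 7 points, brute-force pairwise comparison is shown above. For large n, the divide-and-conquer algorithm (sort by x, recurse on halves, check the dividing strip) achieves O(n log n).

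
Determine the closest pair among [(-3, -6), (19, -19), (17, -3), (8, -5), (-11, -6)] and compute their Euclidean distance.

Computing all pairwise distances among 5 points:

d((-3, -6), (19, -19)) = 25.5539
d((-3, -6), (17, -3)) = 20.2237
d((-3, -6), (8, -5)) = 11.0454
d((-3, -6), (-11, -6)) = 8.0 <-- minimum
d((19, -19), (17, -3)) = 16.1245
d((19, -19), (8, -5)) = 17.8045
d((19, -19), (-11, -6)) = 32.6956
d((17, -3), (8, -5)) = 9.2195
d((17, -3), (-11, -6)) = 28.1603
d((8, -5), (-11, -6)) = 19.0263

Closest pair: (-3, -6) and (-11, -6) with distance 8.0

The closest pair is (-3, -6) and (-11, -6) with Euclidean distance 8.0. For 5 points, brute-force pairwise comparison is shown above. For large n, the divide-and-conquer algorithm (sort by x, recurse on halves, check the dividing strip) achieves O(n log n).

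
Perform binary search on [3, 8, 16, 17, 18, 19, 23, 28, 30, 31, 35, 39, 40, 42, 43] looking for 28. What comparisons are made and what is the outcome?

Binary search for 28 in [3, 8, 16, 17, 18, 19, 23, 28, 30, 31, 35, 39, 40, 42, 43]:

lo=0, hi=14, mid=7, arr[mid]=28 -> Found target at index 7!

Binary search finds 28 at index 7 after 1 comparisons. The search repeatedly halves the search space by comparing with the middle element.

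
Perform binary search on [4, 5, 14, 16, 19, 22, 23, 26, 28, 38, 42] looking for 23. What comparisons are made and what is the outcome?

Binary search for 23 in [4, 5, 14, 16, 19, 22, 23, 26, 28, 38, 42]:

lo=0, hi=10, mid=5, arr[mid]=22 -> 22 < 23, search right half
lo=6, hi=10, mid=8, arr[mid]=28 -> 28 > 23, search left half
lo=6, hi=7, mid=6, arr[mid]=23 -> Found target at index 6!

Binary search finds 23 at index 6 after 3 comparisons. The search repeatedly halves the search space by comparing with the middle element.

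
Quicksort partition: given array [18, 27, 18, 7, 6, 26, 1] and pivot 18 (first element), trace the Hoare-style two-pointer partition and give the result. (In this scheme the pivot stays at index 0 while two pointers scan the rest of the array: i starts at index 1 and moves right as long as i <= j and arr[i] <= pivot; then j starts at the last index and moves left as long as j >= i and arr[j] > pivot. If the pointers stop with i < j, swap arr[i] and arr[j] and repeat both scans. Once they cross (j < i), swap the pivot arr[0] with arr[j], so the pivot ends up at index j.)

Hoare-style two-pointer partition with pivot = 18:

Initial array: [18, 27, 18, 7, 6, 26, 1]

Pointers start at i = 1, j = 6.
i stops at index 1 (arr[1]=27 > 18), j stops at index 6 (arr[6]=1 <= 18): swap arr[1] and arr[6], array becomes [18, 1, 18, 7, 6, 26, 27]
i ends at 5, j ends at 4: the pointers have crossed (j < i), so scanning stops.

Swap pivot arr[0] with arr[4] to place pivot at position 4: [6, 1, 18, 7, 18, 26, 27]
Pivot position: 4

After partitioning with pivot 18, the array becomes [6, 1, 18, 7, 18, 26, 27]. The pivot is placed at index 4. All elements to the left of the pivot are <= 18, and all elements to the right are > 18.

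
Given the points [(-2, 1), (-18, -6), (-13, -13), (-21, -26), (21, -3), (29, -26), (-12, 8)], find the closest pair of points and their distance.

Computing all pairwise distances among 7 points:

d((-2, 1), (-18, -6)) = 17.4642
d((-2, 1), (-13, -13)) = 17.8045
d((-2, 1), (-21, -26)) = 33.0151
d((-2, 1), (21, -3)) = 23.3452
d((-2, 1), (29, -26)) = 41.1096
d((-2, 1), (-12, 8)) = 12.2066
d((-18, -6), (-13, -13)) = 8.6023 <-- minimum
d((-18, -6), (-21, -26)) = 20.2237
d((-18, -6), (21, -3)) = 39.1152
d((-18, -6), (29, -26)) = 51.0784
d((-18, -6), (-12, 8)) = 15.2315
d((-13, -13), (-21, -26)) = 15.2643
d((-13, -13), (21, -3)) = 35.4401
d((-13, -13), (29, -26)) = 43.9659
d((-13, -13), (-12, 8)) = 21.0238
d((-21, -26), (21, -3)) = 47.8853
d((-21, -26), (29, -26)) = 50.0
d((-21, -26), (-12, 8)) = 35.171
d((21, -3), (29, -26)) = 24.3516
d((21, -3), (-12, 8)) = 34.7851
d((29, -26), (-12, 8)) = 53.2635

Closest pair: (-18, -6) and (-13, -13) with distance 8.6023

The closest pair is (-18, -6) and (-13, -13) with Euclidean distance 8.6023. For 7 points, brute-force pairwise comparison is shown above. For large n, the divide-and-conquer algorithm (sort by x, recurse on halves, check the dividing strip) achieves O(n log n).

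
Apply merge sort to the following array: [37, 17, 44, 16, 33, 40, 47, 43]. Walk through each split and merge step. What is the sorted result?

Merge sort trace:

Split: [37, 17, 44, 16, 33, 40, 47, 43] -> [37, 17, 44, 16] and [33, 40, 47, 43]
  Split: [37, 17, 44, 16] -> [37, 17] and [44, 16]
    Split: [37, 17] -> [37] and [17]
    Merge: [37] + [17] -> [17, 37]
    Split: [44, 16] -> [44] and [16]
    Merge: [44] + [16] -> [16, 44]
  Merge: [17, 37] + [16, 44] -> [16, 17, 37, 44]
  Split: [33, 40, 47, 43] -> [33, 40] and [47, 43]
    Split: [33, 40] -> [33] and [40]
    Merge: [33] + [40] -> [33, 40]
    Split: [47, 43] -> [47] and [43]
    Merge: [47] + [43] -> [43, 47]
  Merge: [33, 40] + [43, 47] -> [33, 40, 43, 47]
Merge: [16, 17, 37, 44] + [33, 40, 43, 47] -> [16, 17, 33, 37, 40, 43, 44, 47]

Final sorted array: [16, 17, 33, 37, 40, 43, 44, 47]

The merge sort proceeds by recursively splitting the array and merging sorted halves.
After all merges, the sorted array is [16, 17, 33, 37, 40, 43, 44, 47].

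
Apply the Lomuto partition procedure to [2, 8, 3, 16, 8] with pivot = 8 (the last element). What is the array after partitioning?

Lomuto partition with pivot = 8:

Initial array: [2, 8, 3, 16, 8]

arr[0]=2 <= 8: swap with position 0, array becomes [2, 8, 3, 16, 8]
arr[1]=8 <= 8: swap with position 1, array becomes [2, 8, 3, 16, 8]
arr[2]=3 <= 8: swap with position 2, array becomes [2, 8, 3, 16, 8]
arr[3]=16 > 8: no swap

Place pivot at position 3: [2, 8, 3, 8, 16]
Pivot position: 3

After partitioning with pivot 8, the array becomes [2, 8, 3, 8, 16]. The pivot is placed at index 3. All elements to the left of the pivot are <= 8, and all elements to the right are > 8.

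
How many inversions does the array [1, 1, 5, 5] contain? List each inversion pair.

Finding inversions in [1, 1, 5, 5]:


Total inversions: 0

The array has 0 inversions. It is already sorted.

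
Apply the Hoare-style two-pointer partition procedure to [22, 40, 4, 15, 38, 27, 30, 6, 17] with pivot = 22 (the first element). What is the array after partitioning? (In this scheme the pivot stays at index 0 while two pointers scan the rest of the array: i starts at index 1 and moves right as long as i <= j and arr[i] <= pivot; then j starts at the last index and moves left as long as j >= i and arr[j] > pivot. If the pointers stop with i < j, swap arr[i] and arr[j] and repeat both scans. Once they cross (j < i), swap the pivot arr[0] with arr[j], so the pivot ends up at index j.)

Hoare-style two-pointer partition with pivot = 22:

Initial array: [22, 40, 4, 15, 38, 27, 30, 6, 17]

Pointers start at i = 1, j = 8.
i stops at index 1 (arr[1]=40 > 22), j stops at index 8 (arr[8]=17 <= 22): swap arr[1] and arr[8], array becomes [22, 17, 4, 15, 38, 27, 30, 6, 40]
i stops at index 4 (arr[4]=38 > 22), j stops at index 7 (arr[7]=6 <= 22): swap arr[4] and arr[7], array becomes [22, 17, 4, 15, 6, 27, 30, 38, 40]
i ends at 5, j ends at 4: the pointers have crossed (j < i), so scanning stops.

Swap pivot arr[0] with arr[4] to place pivot at position 4: [6, 17, 4, 15, 22, 27, 30, 38, 40]
Pivot position: 4

After partitioning with pivot 22, the array becomes [6, 17, 4, 15, 22, 27, 30, 38, 40]. The pivot is placed at index 4. All elements to the left of the pivot are <= 22, and all elements to the right are > 22.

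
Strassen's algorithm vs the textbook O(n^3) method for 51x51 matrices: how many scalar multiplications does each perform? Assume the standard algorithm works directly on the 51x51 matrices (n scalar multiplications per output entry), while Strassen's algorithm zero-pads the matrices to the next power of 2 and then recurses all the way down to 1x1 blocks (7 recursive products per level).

Matrix multiplication for 51x51 matrices:

Strassen's algorithm requires power-of-2 dimensions. Pad 51x51 to 64x64 (next power of 2).

Standard algorithm: 51^3 = 132651 multiplications
Strassen's algorithm: 7^(log2(64)) = 7^6 = 117649 multiplications
Savings: 132651 - 117649 = 15002 multiplications

Standard: 132651 multiplications (51^3). Strassen: 117649 multiplications (7^6, after padding to 64x64). Strassen reduces 8 recursive multiplications to 7 at each level.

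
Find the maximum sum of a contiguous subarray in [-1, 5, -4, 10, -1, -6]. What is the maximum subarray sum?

Using Kadane's algorithm on [-1, 5, -4, 10, -1, -6]:

Scanning through the array:
Position 1 (value 5): max_ending_here = 5, max_so_far = 5
Position 2 (value -4): max_ending_here = 1, max_so_far = 5
Position 3 (value 10): max_ending_here = 11, max_so_far = 11
Position 4 (value -1): max_ending_here = 10, max_so_far = 11
Position 5 (value -6): max_ending_here = 4, max_so_far = 11

Maximum subarray: [5, -4, 10]
Maximum sum: 11

The maximum subarray is [5, -4, 10] with sum 11. This subarray runs from index 1 to index 3.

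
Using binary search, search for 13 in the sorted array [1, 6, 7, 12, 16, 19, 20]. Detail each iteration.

Binary search for 13 in [1, 6, 7, 12, 16, 19, 20]:

lo=0, hi=6, mid=3, arr[mid]=12 -> 12 < 13, search right half
lo=4, hi=6, mid=5, arr[mid]=19 -> 19 > 13, search left half
lo=4, hi=4, mid=4, arr[mid]=16 -> 16 > 13, search left half
lo=4 > hi=3, target 13 not found

Binary search determines that 13 is not in the array after 3 comparisons. The search space was exhausted without finding the target.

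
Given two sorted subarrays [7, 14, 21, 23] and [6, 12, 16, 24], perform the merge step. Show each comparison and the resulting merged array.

Merging process:

Compare 7 vs 6: take 6 from right. Merged: [6]
Compare 7 vs 12: take 7 from left. Merged: [6, 7]
Compare 14 vs 12: take 12 from right. Merged: [6, 7, 12]
Compare 14 vs 16: take 14 from left. Merged: [6, 7, 12, 14]
Compare 21 vs 16: take 16 from right. Merged: [6, 7, 12, 14, 16]
Compare 21 vs 24: take 21 from left. Merged: [6, 7, 12, 14, 16, 21]
Compare 23 vs 24: take 23 from left. Merged: [6, 7, 12, 14, 16, 21, 23]
Append remaining from right: [24]. Merged: [6, 7, 12, 14, 16, 21, 23, 24]

Final merged array: [6, 7, 12, 14, 16, 21, 23, 24]
Total comparisons: 7

The merged array is [6, 7, 12, 14, 16, 21, 23, 24], requiring 7 comparisons. The merge step runs in O(n) time where n is the total number of elements.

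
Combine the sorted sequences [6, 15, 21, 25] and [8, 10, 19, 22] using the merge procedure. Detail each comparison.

Merging process:

Compare 6 vs 8: take 6 from left. Merged: [6]
Compare 15 vs 8: take 8 from right. Merged: [6, 8]
Compare 15 vs 10: take 10 from right. Merged: [6, 8, 10]
Compare 15 vs 19: take 15 from left. Merged: [6, 8, 10, 15]
Compare 21 vs 19: take 19 from right. Merged: [6, 8, 10, 15, 19]
Compare 21 vs 22: take 21 from left. Merged: [6, 8, 10, 15, 19, 21]
Compare 25 vs 22: take 22 from right. Merged: [6, 8, 10, 15, 19, 21, 22]
Append remaining from left: [25]. Merged: [6, 8, 10, 15, 19, 21, 22, 25]

Final merged array: [6, 8, 10, 15, 19, 21, 22, 25]
Total comparisons: 7

The merged array is [6, 8, 10, 15, 19, 21, 22, 25], requiring 7 comparisons. The merge step runs in O(n) time where n is the total number of elements.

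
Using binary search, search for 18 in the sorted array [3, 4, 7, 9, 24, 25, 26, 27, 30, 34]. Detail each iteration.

Binary search for 18 in [3, 4, 7, 9, 24, 25, 26, 27, 30, 34]:

lo=0, hi=9, mid=4, arr[mid]=24 -> 24 > 18, search left half
lo=0, hi=3, mid=1, arr[mid]=4 -> 4 < 18, search right half
lo=2, hi=3, mid=2, arr[mid]=7 -> 7 < 18, search right half
lo=3, hi=3, mid=3, arr[mid]=9 -> 9 < 18, search right half
lo=4 > hi=3, target 18 not found

Binary search determines that 18 is not in the array after 4 comparisons. The search space was exhausted without finding the target.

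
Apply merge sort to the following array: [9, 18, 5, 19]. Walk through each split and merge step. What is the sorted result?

Merge sort trace:

Split: [9, 18, 5, 19] -> [9, 18] and [5, 19]
  Split: [9, 18] -> [9] and [18]
  Merge: [9] + [18] -> [9, 18]
  Split: [5, 19] -> [5] and [19]
  Merge: [5] + [19] -> [5, 19]
Merge: [9, 18] + [5, 19] -> [5, 9, 18, 19]

Final sorted array: [5, 9, 18, 19]

The merge sort proceeds by recursively splitting the array and merging sorted halves.
After all merges, the sorted array is [5, 9, 18, 19].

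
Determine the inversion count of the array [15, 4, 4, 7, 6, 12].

Finding inversions in [15, 4, 4, 7, 6, 12]:

(0, 1): arr[0]=15 > arr[1]=4
(0, 2): arr[0]=15 > arr[2]=4
(0, 3): arr[0]=15 > arr[3]=7
(0, 4): arr[0]=15 > arr[4]=6
(0, 5): arr[0]=15 > arr[5]=12
(3, 4): arr[3]=7 > arr[4]=6

Total inversions: 6

The array has 6 inversion(s): (0,1), (0,2), (0,3), (0,4), (0,5), (3,4). Each pair (i,j) satisfies i < j and arr[i] > arr[j].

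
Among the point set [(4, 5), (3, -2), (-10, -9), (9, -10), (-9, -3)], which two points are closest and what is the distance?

Computing all pairwise distances among 5 points:

d((4, 5), (3, -2)) = 7.0711
d((4, 5), (-10, -9)) = 19.799
d((4, 5), (9, -10)) = 15.8114
d((4, 5), (-9, -3)) = 15.2643
d((3, -2), (-10, -9)) = 14.7648
d((3, -2), (9, -10)) = 10.0
d((3, -2), (-9, -3)) = 12.0416
d((-10, -9), (9, -10)) = 19.0263
d((-10, -9), (-9, -3)) = 6.0828 <-- minimum
d((9, -10), (-9, -3)) = 19.3132

Closest pair: (-10, -9) and (-9, -3) with distance 6.0828

The closest pair is (-10, -9) and (-9, -3) with Euclidean distance 6.0828. For 5 points, brute-force pairwise comparison is shown above. For large n, the divide-and-conquer algorithm (sort by x, recurse on halves, check the dividing strip) achieves O(n log n).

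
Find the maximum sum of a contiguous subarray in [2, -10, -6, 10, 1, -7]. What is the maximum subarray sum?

Using Kadane's algorithm on [2, -10, -6, 10, 1, -7]:

Scanning through the array:
Position 1 (value -10): max_ending_here = -8, max_so_far = 2
Position 2 (value -6): max_ending_here = -6, max_so_far = 2
Position 3 (value 10): max_ending_here = 10, max_so_far = 10
Position 4 (value 1): max_ending_here = 11, max_so_far = 11
Position 5 (value -7): max_ending_here = 4, max_so_far = 11

Maximum subarray: [10, 1]
Maximum sum: 11

The maximum subarray is [10, 1] with sum 11. This subarray runs from index 3 to index 4.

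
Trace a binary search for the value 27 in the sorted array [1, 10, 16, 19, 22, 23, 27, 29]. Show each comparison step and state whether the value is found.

Binary search for 27 in [1, 10, 16, 19, 22, 23, 27, 29]:

lo=0, hi=7, mid=3, arr[mid]=19 -> 19 < 27, search right half
lo=4, hi=7, mid=5, arr[mid]=23 -> 23 < 27, search right half
lo=6, hi=7, mid=6, arr[mid]=27 -> Found target at index 6!

Binary search finds 27 at index 6 after 3 comparisons. The search repeatedly halves the search space by comparing with the middle element.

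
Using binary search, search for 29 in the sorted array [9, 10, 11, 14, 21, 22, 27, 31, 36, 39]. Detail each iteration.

Binary search for 29 in [9, 10, 11, 14, 21, 22, 27, 31, 36, 39]:

lo=0, hi=9, mid=4, arr[mid]=21 -> 21 < 29, search right half
lo=5, hi=9, mid=7, arr[mid]=31 -> 31 > 29, search left half
lo=5, hi=6, mid=5, arr[mid]=22 -> 22 < 29, search right half
lo=6, hi=6, mid=6, arr[mid]=27 -> 27 < 29, search right half
lo=7 > hi=6, target 29 not found

Binary search determines that 29 is not in the array after 4 comparisons. The search space was exhausted without finding the target.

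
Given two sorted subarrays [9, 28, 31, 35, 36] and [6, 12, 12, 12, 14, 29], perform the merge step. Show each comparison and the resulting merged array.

Merging process:

Compare 9 vs 6: take 6 from right. Merged: [6]
Compare 9 vs 12: take 9 from left. Merged: [6, 9]
Compare 28 vs 12: take 12 from right. Merged: [6, 9, 12]
Compare 28 vs 12: take 12 from right. Merged: [6, 9, 12, 12]
Compare 28 vs 12: take 12 from right. Merged: [6, 9, 12, 12, 12]
Compare 28 vs 14: take 14 from right. Merged: [6, 9, 12, 12, 12, 14]
Compare 28 vs 29: take 28 from left. Merged: [6, 9, 12, 12, 12, 14, 28]
Compare 31 vs 29: take 29 from right. Merged: [6, 9, 12, 12, 12, 14, 28, 29]
Append remaining from left: [31, 35, 36]. Merged: [6, 9, 12, 12, 12, 14, 28, 29, 31, 35, 36]

Final merged array: [6, 9, 12, 12, 12, 14, 28, 29, 31, 35, 36]
Total comparisons: 8

The merged array is [6, 9, 12, 12, 12, 14, 28, 29, 31, 35, 36], requiring 8 comparisons. The merge step runs in O(n) time where n is the total number of elements.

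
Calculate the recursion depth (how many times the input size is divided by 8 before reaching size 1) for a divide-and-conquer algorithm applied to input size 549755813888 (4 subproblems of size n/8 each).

For divide and conquer with division factor 8:

Problem sizes at each level:
Level 0: 549755813888
Level 1: 68719476736
Level 2: 8589934592
Level 3: 1073741824
Level 4: 134217728
Level 5: 16777216
Level 6: 2097152
Level 7: 262144
Level 8: 32768
Level 9: 4096
Level 10: 512
Level 11: 64
Level 12: 8
Level 13: 1

The root is level 0 and the size-1 base case is level 13 (the tree spans levels 0 through 13, i.e. 14 levels counting the root), so the depth is the number of divisions: log_8(549755813888) = 13

The recursion tree depth is log_8(549755813888) = 13. At each level, the problem size is divided by 8, so it takes 13 divisions to reduce to a base case of size 1. The algorithm makes 4 recursive calls at each level.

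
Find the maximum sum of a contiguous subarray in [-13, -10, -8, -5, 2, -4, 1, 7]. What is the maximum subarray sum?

Using Kadane's algorithm on [-13, -10, -8, -5, 2, -4, 1, 7]:

Scanning through the array:
Position 1 (value -10): max_ending_here = -10, max_so_far = -10
Position 2 (value -8): max_ending_here = -8, max_so_far = -8
Position 3 (value -5): max_ending_here = -5, max_so_far = -5
Position 4 (value 2): max_ending_here = 2, max_so_far = 2
Position 5 (value -4): max_ending_here = -2, max_so_far = 2
Position 6 (value 1): max_ending_here = 1, max_so_far = 2
Position 7 (value 7): max_ending_here = 8, max_so_far = 8

Maximum subarray: [1, 7]
Maximum sum: 8

The maximum subarray is [1, 7] with sum 8. This subarray runs from index 6 to index 7.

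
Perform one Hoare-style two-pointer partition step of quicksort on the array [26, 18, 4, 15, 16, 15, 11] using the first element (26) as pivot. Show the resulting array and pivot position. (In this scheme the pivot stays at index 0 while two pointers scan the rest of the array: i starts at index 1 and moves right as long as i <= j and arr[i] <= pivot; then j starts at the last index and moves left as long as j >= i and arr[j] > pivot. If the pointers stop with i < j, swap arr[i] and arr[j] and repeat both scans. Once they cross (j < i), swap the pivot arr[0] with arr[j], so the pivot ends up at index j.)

Hoare-style two-pointer partition with pivot = 26:

Initial array: [26, 18, 4, 15, 16, 15, 11]

Pointers start at i = 1, j = 6.
i ends at 7, j ends at 6: the pointers have crossed (j < i), so scanning stops.

Swap pivot arr[0] with arr[6] to place pivot at position 6: [11, 18, 4, 15, 16, 15, 26]
Pivot position: 6

After partitioning with pivot 26, the array becomes [11, 18, 4, 15, 16, 15, 26]. The pivot is placed at index 6. All elements to the left of the pivot are <= 26, and all elements to the right are > 26.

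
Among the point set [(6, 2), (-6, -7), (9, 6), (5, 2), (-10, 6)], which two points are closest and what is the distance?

Computing all pairwise distances among 5 points:

d((6, 2), (-6, -7)) = 15.0
d((6, 2), (9, 6)) = 5.0
d((6, 2), (5, 2)) = 1.0 <-- minimum
d((6, 2), (-10, 6)) = 16.4924
d((-6, -7), (9, 6)) = 19.8494
d((-6, -7), (5, 2)) = 14.2127
d((-6, -7), (-10, 6)) = 13.6015
d((9, 6), (5, 2)) = 5.6569
d((9, 6), (-10, 6)) = 19.0
d((5, 2), (-10, 6)) = 15.5242

Closest pair: (6, 2) and (5, 2) with distance 1.0

The closest pair is (6, 2) and (5, 2) with Euclidean distance 1.0. For 5 points, brute-force pairwise comparison is shown above. For large n, the divide-and-conquer algorithm (sort by x, recurse on halves, check the dividing strip) achieves O(n log n).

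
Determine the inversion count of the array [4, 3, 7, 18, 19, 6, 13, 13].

Finding inversions in [4, 3, 7, 18, 19, 6, 13, 13]:

(0, 1): arr[0]=4 > arr[1]=3
(2, 5): arr[2]=7 > arr[5]=6
(3, 5): arr[3]=18 > arr[5]=6
(3, 6): arr[3]=18 > arr[6]=13
(3, 7): arr[3]=18 > arr[7]=13
(4, 5): arr[4]=19 > arr[5]=6
(4, 6): arr[4]=19 > arr[6]=13
(4, 7): arr[4]=19 > arr[7]=13

Total inversions: 8

The array has 8 inversion(s): (0,1), (2,5), (3,5), (3,6), (3,7), (4,5), (4,6), (4,7). Each pair (i,j) satisfies i < j and arr[i] > arr[j].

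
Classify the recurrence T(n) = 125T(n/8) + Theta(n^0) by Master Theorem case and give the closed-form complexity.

Master Theorem for T(n) = 125T(n/8) + O(n^0):

a = 125, b = 8, c = 0
log_b(a) = log_8(125) = 2.3219

Case 1: c = 0 < log_8(125) = 2.3219
T(n) = O(n^(log_8 125))

For T(n) = 125T(n/8) + O(n^0): log_8(125) = 2.3219. This is Case 1 of the Master Theorem (c < log_b(a), work dominated by leaves), giving O(n^(log_8 125)).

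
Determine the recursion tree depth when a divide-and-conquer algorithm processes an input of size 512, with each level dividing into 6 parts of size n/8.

For divide and conquer with division factor 8:

Problem sizes at each level:
Level 0: 512
Level 1: 64
Level 2: 8
Level 3: 1

The root is level 0 and the size-1 base case is level 3 (the tree spans levels 0 through 3, i.e. 4 levels counting the root), so the depth is the number of divisions: log_8(512) = 3

The recursion tree depth is log_8(512) = 3. At each level, the problem size is divided by 8, so it takes 3 divisions to reduce to a base case of size 1. The algorithm makes 6 recursive calls at each level.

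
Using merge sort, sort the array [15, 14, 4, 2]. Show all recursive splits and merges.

Merge sort trace:

Split: [15, 14, 4, 2] -> [15, 14] and [4, 2]
  Split: [15, 14] -> [15] and [14]
  Merge: [15] + [14] -> [14, 15]
  Split: [4, 2] -> [4] and [2]
  Merge: [4] + [2] -> [2, 4]
Merge: [14, 15] + [2, 4] -> [2, 4, 14, 15]

Final sorted array: [2, 4, 14, 15]

The merge sort proceeds by recursively splitting the array and merging sorted halves.
After all merges, the sorted array is [2, 4, 14, 15].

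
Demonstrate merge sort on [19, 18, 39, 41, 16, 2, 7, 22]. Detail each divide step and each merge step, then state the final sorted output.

Merge sort trace:

Split: [19, 18, 39, 41, 16, 2, 7, 22] -> [19, 18, 39, 41] and [16, 2, 7, 22]
  Split: [19, 18, 39, 41] -> [19, 18] and [39, 41]
    Split: [19, 18] -> [19] and [18]
    Merge: [19] + [18] -> [18, 19]
    Split: [39, 41] -> [39] and [41]
    Merge: [39] + [41] -> [39, 41]
  Merge: [18, 19] + [39, 41] -> [18, 19, 39, 41]
  Split: [16, 2, 7, 22] -> [16, 2] and [7, 22]
    Split: [16, 2] -> [16] and [2]
    Merge: [16] + [2] -> [2, 16]
    Split: [7, 22] -> [7] and [22]
    Merge: [7] + [22] -> [7, 22]
  Merge: [2, 16] + [7, 22] -> [2, 7, 16, 22]
Merge: [18, 19, 39, 41] + [2, 7, 16, 22] -> [2, 7, 16, 18, 19, 22, 39, 41]

Final sorted array: [2, 7, 16, 18, 19, 22, 39, 41]

The merge sort proceeds by recursively splitting the array and merging sorted halves.
After all merges, the sorted array is [2, 7, 16, 18, 19, 22, 39, 41].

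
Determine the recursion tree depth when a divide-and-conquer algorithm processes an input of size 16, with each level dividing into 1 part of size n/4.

For divide and conquer with division factor 4:

Problem sizes at each level:
Level 0: 16
Level 1: 4
Level 2: 1

The root is level 0 and the size-1 base case is level 2 (the tree spans levels 0 through 2, i.e. 3 levels counting the root), so the depth is the number of divisions: log_4(16) = 2

The recursion tree depth is log_4(16) = 2. At each level, the problem size is divided by 4, so it takes 2 divisions to reduce to a base case of size 1. The algorithm makes 1 recursive call at each level.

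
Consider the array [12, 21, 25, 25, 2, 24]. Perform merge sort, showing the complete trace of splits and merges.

Merge sort trace:

Split: [12, 21, 25, 25, 2, 24] -> [12, 21, 25] and [25, 2, 24]
  Split: [12, 21, 25] -> [12] and [21, 25]
    Split: [21, 25] -> [21] and [25]
    Merge: [21] + [25] -> [21, 25]
  Merge: [12] + [21, 25] -> [12, 21, 25]
  Split: [25, 2, 24] -> [25] and [2, 24]
    Split: [2, 24] -> [2] and [24]
    Merge: [2] + [24] -> [2, 24]
  Merge: [25] + [2, 24] -> [2, 24, 25]
Merge: [12, 21, 25] + [2, 24, 25] -> [2, 12, 21, 24, 25, 25]

Final sorted array: [2, 12, 21, 24, 25, 25]

The merge sort proceeds by recursively splitting the array and merging sorted halves.
After all merges, the sorted array is [2, 12, 21, 24, 25, 25].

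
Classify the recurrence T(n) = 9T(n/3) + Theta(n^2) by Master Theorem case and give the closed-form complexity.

Master Theorem for T(n) = 9T(n/3) + O(n^2):

a = 9, b = 3, c = 2
log_b(a) = log_3(9) = 2.0000

Case 2: c = 2 = log_3(9) = 2.0000
T(n) = O(n^2 log n) = O(n^2 log n)

For T(n) = 9T(n/3) + O(n^2): log_3(9) = 2.0000. This is Case 2 of the Master Theorem (c = log_b(a), equal work at all levels), giving O(n^2 log n).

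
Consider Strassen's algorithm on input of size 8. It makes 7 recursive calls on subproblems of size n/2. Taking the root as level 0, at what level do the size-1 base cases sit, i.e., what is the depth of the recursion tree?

For divide and conquer with division factor 2:

Problem sizes at each level:
Level 0: 8
Level 1: 4
Level 2: 2
Level 3: 1

The root is level 0 and the size-1 base case is level 3 (the tree spans levels 0 through 3, i.e. 4 levels counting the root), so the depth is the number of divisions: log_2(8) = 3

The recursion tree depth is log_2(8) = 3. At each level, the problem size is divided by 2, so it takes 3 divisions to reduce to a base case of size 1. The algorithm makes 7 recursive calls at each level.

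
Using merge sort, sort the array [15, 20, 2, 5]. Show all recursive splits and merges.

Merge sort trace:

Split: [15, 20, 2, 5] -> [15, 20] and [2, 5]
  Split: [15, 20] -> [15] and [20]
  Merge: [15] + [20] -> [15, 20]
  Split: [2, 5] -> [2] and [5]
  Merge: [2] + [5] -> [2, 5]
Merge: [15, 20] + [2, 5] -> [2, 5, 15, 20]

Final sorted array: [2, 5, 15, 20]

The merge sort proceeds by recursively splitting the array and merging sorted halves.
After all merges, the sorted array is [2, 5, 15, 20].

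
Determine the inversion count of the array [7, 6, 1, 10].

Finding inversions in [7, 6, 1, 10]:

(0, 1): arr[0]=7 > arr[1]=6
(0, 2): arr[0]=7 > arr[2]=1
(1, 2): arr[1]=6 > arr[2]=1

Total inversions: 3

The array has 3 inversion(s): (0,1), (0,2), (1,2). Each pair (i,j) satisfies i < j and arr[i] > arr[j].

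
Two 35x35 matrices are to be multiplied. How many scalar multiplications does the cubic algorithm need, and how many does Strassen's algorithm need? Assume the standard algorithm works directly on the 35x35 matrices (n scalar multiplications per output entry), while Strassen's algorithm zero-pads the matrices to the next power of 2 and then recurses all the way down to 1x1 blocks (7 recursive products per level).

Matrix multiplication for 35x35 matrices:

Strassen's algorithm requires power-of-2 dimensions. Pad 35x35 to 64x64 (next power of 2).

Standard algorithm: 35^3 = 42875 multiplications
Strassen's algorithm: 7^(log2(64)) = 7^6 = 117649 multiplications
Difference: 42875 - 117649 = -74774 (Strassen uses MORE here due to padding overhead — for small or just-over-power-of-2 n, padding can outweigh the per-level savings)

Standard: 42875 multiplications (35^3). Strassen: 117649 multiplications (7^6, after padding to 64x64). Strassen reduces 8 recursive multiplications to 7 at each level.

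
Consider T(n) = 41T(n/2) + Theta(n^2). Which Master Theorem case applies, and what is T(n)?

Master Theorem for T(n) = 41T(n/2) + O(n^2):

a = 41, b = 2, c = 2
log_b(a) = log_2(41) = 5.3576

Case 1: c = 2 < log_2(41) = 5.3576
T(n) = O(n^(log_2 41))

For T(n) = 41T(n/2) + O(n^2): log_2(41) = 5.3576. This is Case 1 of the Master Theorem (c < log_b(a), work dominated by leaves), giving O(n^(log_2 41)).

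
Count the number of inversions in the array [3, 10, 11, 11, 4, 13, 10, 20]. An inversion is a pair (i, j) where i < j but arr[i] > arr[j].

Finding inversions in [3, 10, 11, 11, 4, 13, 10, 20]:

(1, 4): arr[1]=10 > arr[4]=4
(2, 4): arr[2]=11 > arr[4]=4
(2, 6): arr[2]=11 > arr[6]=10
(3, 4): arr[3]=11 > arr[4]=4
(3, 6): arr[3]=11 > arr[6]=10
(5, 6): arr[5]=13 > arr[6]=10

Total inversions: 6

The array has 6 inversion(s): (1,4), (2,4), (2,6), (3,4), (3,6), (5,6). Each pair (i,j) satisfies i < j and arr[i] > arr[j].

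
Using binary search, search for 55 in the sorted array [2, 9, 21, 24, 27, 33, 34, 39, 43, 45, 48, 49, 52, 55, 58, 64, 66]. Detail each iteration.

Binary search for 55 in [2, 9, 21, 24, 27, 33, 34, 39, 43, 45, 48, 49, 52, 55, 58, 64, 66]:

lo=0, hi=16, mid=8, arr[mid]=43 -> 43 < 55, search right half
lo=9, hi=16, mid=12, arr[mid]=52 -> 52 < 55, search right half
lo=13, hi=16, mid=14, arr[mid]=58 -> 58 > 55, search left half
lo=13, hi=13, mid=13, arr[mid]=55 -> Found target at index 13!

Binary search finds 55 at index 13 after 4 comparisons. The search repeatedly halves the search space by comparing with the middle element.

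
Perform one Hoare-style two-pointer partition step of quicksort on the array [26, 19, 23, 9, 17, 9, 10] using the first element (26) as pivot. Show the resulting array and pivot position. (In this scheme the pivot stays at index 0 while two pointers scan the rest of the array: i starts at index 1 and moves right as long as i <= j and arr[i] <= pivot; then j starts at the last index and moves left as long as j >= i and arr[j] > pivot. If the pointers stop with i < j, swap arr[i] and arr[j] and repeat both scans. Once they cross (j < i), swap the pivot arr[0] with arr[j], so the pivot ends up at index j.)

Hoare-style two-pointer partition with pivot = 26:

Initial array: [26, 19, 23, 9, 17, 9, 10]

Pointers start at i = 1, j = 6.
i ends at 7, j ends at 6: the pointers have crossed (j < i), so scanning stops.

Swap pivot arr[0] with arr[6] to place pivot at position 6: [10, 19, 23, 9, 17, 9, 26]
Pivot position: 6

After partitioning with pivot 26, the array becomes [10, 19, 23, 9, 17, 9, 26]. The pivot is placed at index 6. All elements to the left of the pivot are <= 26, and all elements to the right are > 26.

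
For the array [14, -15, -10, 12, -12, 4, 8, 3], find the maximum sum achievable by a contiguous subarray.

Using Kadane's algorithm on [14, -15, -10, 12, -12, 4, 8, 3]:

Scanning through the array:
Position 1 (value -15): max_ending_here = -1, max_so_far = 14
Position 2 (value -10): max_ending_here = -10, max_so_far = 14
Position 3 (value 12): max_ending_here = 12, max_so_far = 14
Position 4 (value -12): max_ending_here = 0, max_so_far = 14
Position 5 (value 4): max_ending_here = 4, max_so_far = 14
Position 6 (value 8): max_ending_here = 12, max_so_far = 14
Position 7 (value 3): max_ending_here = 15, max_so_far = 15

Maximum subarray: [12, -12, 4, 8, 3]
Maximum sum: 15

The maximum subarray is [12, -12, 4, 8, 3] with sum 15. This subarray runs from index 3 to index 7.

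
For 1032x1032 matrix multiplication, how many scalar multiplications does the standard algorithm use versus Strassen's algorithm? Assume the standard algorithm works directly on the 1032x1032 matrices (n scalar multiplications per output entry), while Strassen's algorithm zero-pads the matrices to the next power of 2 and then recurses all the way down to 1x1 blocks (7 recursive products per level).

Matrix multiplication for 1032x1032 matrices:

Strassen's algorithm requires power-of-2 dimensions. Pad 1032x1032 to 2048x2048 (next power of 2).

Standard algorithm: 1032^3 = 1099104768 multiplications
Strassen's algorithm: 7^(log2(2048)) = 7^11 = 1977326743 multiplications
Difference: 1099104768 - 1977326743 = -878221975 (Strassen uses MORE here due to padding overhead — for small or just-over-power-of-2 n, padding can outweigh the per-level savings)

Standard: 1099104768 multiplications (1032^3). Strassen: 1977326743 multiplications (7^11, after padding to 2048x2048). Strassen reduces 8 recursive multiplications to 7 at each level.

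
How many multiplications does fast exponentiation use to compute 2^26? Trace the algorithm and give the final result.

Computing 2^26 by squaring (build up from 2^1; each line after the first costs one multiplication):

2^1 = 2
2^2 = (2^1)^2 = 2^2 = 4
2^3 = 2 * 2^2 = 2 * 4 = 8
2^6 = (2^3)^2 = 8^2 = 64
2^12 = (2^6)^2 = 64^2 = 4096
2^13 = 2 * 2^12 = 2 * 4096 = 8192
2^26 = (2^13)^2 = 8192^2 = 67108864

Result: 67108864
Multiplications needed: 6 (6 lines after 2^1)

2^26 = 67108864. Using exponentiation by squaring, this requires 6 multiplications. The key idea: if the exponent is even, square the half-power; if odd, multiply by the base once.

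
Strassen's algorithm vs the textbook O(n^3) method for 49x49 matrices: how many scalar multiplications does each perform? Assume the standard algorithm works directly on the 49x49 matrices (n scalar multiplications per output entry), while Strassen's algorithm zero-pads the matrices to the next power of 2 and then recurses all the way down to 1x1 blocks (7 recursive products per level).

Matrix multiplication for 49x49 matrices:

Strassen's algorithm requires power-of-2 dimensions. Pad 49x49 to 64x64 (next power of 2).

Standard algorithm: 49^3 = 117649 multiplications
Strassen's algorithm: 7^(log2(64)) = 7^6 = 117649 multiplications
Savings: 117649 - 117649 = 0 multiplications

Standard: 117649 multiplications (49^3). Strassen: 117649 multiplications (7^6, after padding to 64x64). Strassen reduces 8 recursive multiplications to 7 at each level.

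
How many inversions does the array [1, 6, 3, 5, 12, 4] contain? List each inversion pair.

Finding inversions in [1, 6, 3, 5, 12, 4]:

(1, 2): arr[1]=6 > arr[2]=3
(1, 3): arr[1]=6 > arr[3]=5
(1, 5): arr[1]=6 > arr[5]=4
(3, 5): arr[3]=5 > arr[5]=4
(4, 5): arr[4]=12 > arr[5]=4

Total inversions: 5

The array has 5 inversion(s): (1,2), (1,3), (1,5), (3,5), (4,5). Each pair (i,j) satisfies i < j and arr[i] > arr[j].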